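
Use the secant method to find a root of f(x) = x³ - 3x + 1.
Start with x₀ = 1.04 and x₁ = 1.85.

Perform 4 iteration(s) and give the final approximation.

f(x) = x³ - 3x + 1
x₀ = 1.04, x₁ = 1.85

Secant formula: x_{n+1} = x_n - f(x_n)(x_n - x_{n-1})/(f(x_n) - f(x_{n-1}))

Iteration 1:
  f(1.040000) = -0.995136
  f(1.850000) = 1.781625
  x_2 = 1.850000 - 1.781625×(1.850000 - 1.040000)/(1.781625 - (-0.995136))
       = 1.330288
Iteration 2:
  f(1.850000) = 1.781625
  f(1.330288) = -0.636699
  x_3 = 1.330288 - (-0.636699)×(1.330288 - 1.850000)/(-0.636699 - 1.781625)
       = 1.467118
Iteration 3:
  f(1.330288) = -0.636699
  f(1.467118) = -0.243477
  x_4 = 1.467118 - (-0.243477)×(1.467118 - 1.330288)/(-0.243477 - (-0.636699))
       = 1.551841
Iteration 4:
  f(1.467118) = -0.243477
  f(1.551841) = 0.081639
  x_5 = 1.551841 - 0.081639×(1.551841 - 1.467118)/(0.081639 - (-0.243477))
       = 1.530567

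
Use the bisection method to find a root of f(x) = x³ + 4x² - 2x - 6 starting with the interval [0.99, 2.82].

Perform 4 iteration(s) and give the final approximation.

f(x) = x³ + 4x² - 2x - 6
Initial interval: [0.99, 2.82]

Iteration 1:
  c_1 = (0.990000 + 2.820000)/2 = 1.905000
  f(c_1) = f(1.905000) = 11.619393
  f(a) × f(c) < 0, new interval: [0.990000, 1.905000]
Iteration 2:
  c_2 = (0.990000 + 1.905000)/2 = 1.447500
  f(c_2) = f(1.447500) = 2.518908
  f(a) × f(c) < 0, new interval: [0.990000, 1.447500]
Iteration 3:
  c_3 = (0.990000 + 1.447500)/2 = 1.218750
  f(c_3) = f(1.218750) = -0.685822
  f(a) × f(c) ≥ 0, new interval: [1.218750, 1.447500]
Iteration 4:
  c_4 = (1.218750 + 1.447500)/2 = 1.333125
  f(c_4) = f(1.333125) = 0.811898
  f(a) × f(c) < 0, new interval: [1.218750, 1.333125]

After 4 iteration(s), the approximation is c_4 = 1.333125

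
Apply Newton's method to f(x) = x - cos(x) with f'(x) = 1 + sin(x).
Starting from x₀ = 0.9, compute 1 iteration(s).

f(x) = x - cos(x)
f'(x) = 1 + sin(x)
x₀ = 0.9

Newton-Raphson formula: x_{n+1} = x_n - f(x_n)/f'(x_n)

Iteration 1:
  f(0.900000) = 0.278390
  f'(0.900000) = 1.783327
  x_1 = 0.900000 - 0.278390/1.783327 = 0.743893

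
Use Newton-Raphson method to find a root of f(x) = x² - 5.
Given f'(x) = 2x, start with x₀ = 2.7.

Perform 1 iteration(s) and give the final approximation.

f(x) = x² - 5
f'(x) = 2x
x₀ = 2.7

Newton-Raphson formula: x_{n+1} = x_n - f(x_n)/f'(x_n)

Iteration 1:
  f(2.700000) = 2.290000
  f'(2.700000) = 5.400000
  x_1 = 2.700000 - 2.290000/5.400000 = 2.275926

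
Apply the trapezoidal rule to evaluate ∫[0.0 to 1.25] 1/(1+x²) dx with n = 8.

f(x) = 1/(1+x²)
a = 0.0, b = 1.25, n = 8
h = (b - a)/n = 0.156250

Trapezoidal rule: (h/2)[f(x₀) + 2f(x₁) + 2f(x₂) + ... + f(xₙ)]

x_0 = 0.0000, f(x_0) = 1.000000, coefficient = 1
x_1 = 0.1562, f(x_1) = 0.976168, coefficient = 2
x_2 = 0.3125, f(x_2) = 0.911032, coefficient = 2
x_3 = 0.4688, f(x_3) = 0.819856, coefficient = 2
x_4 = 0.6250, f(x_4) = 0.719101, coefficient = 2
x_5 = 0.7812, f(x_5) = 0.620982, coefficient = 2
x_6 = 0.9375, f(x_6) = 0.532225, coefficient = 2
x_7 = 1.0938, f(x_7) = 0.455313, coefficient = 2
x_8 = 1.2500, f(x_8) = 0.390244, coefficient = 1

I ≈ (0.156250/2) × 11.459598 = 0.895281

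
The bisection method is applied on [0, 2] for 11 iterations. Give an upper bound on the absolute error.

Bisection error bound: |error| ≤ (b-a)/2^n
|error| ≤ (2 - 0)/2^11 = 2/2^11
|error| ≤ 0.0009765625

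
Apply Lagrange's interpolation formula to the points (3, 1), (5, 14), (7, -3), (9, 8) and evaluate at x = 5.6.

Lagrange interpolation formula:
P(x) = Σ yᵢ × Lᵢ(x)
where Lᵢ(x) = Π_{j≠i} (x - xⱼ)/(xᵢ - xⱼ)

L_0(5.6) = (5.6 - 5)/(3 - 5) × (5.6 - 7)/(3 - 7) × (5.6 - 9)/(3 - 9) = -0.059500
L_1(5.6) = (5.6 - 3)/(5 - 3) × (5.6 - 7)/(5 - 7) × (5.6 - 9)/(5 - 9) = 0.773500
L_2(5.6) = (5.6 - 3)/(7 - 3) × (5.6 - 5)/(7 - 5) × (5.6 - 9)/(7 - 9) = 0.331500
L_3(5.6) = (5.6 - 3)/(9 - 3) × (5.6 - 5)/(9 - 5) × (5.6 - 7)/(9 - 7) = -0.045500

P(5.6) = 1×L_0(5.6) + 14×L_1(5.6) + (-3)×L_2(5.6) + 8×L_3(5.6)
P(5.6) = 9.411000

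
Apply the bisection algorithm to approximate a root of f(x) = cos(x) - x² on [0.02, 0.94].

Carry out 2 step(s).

f(x) = cos(x) - x²
Initial interval: [0.02, 0.94]

Iteration 1:
  c_1 = (0.020000 + 0.940000)/2 = 0.480000
  f(c_1) = f(0.480000) = 0.656595
  f(a) × f(c) ≥ 0, new interval: [0.480000, 0.940000]
Iteration 2:
  c_2 = (0.480000 + 0.940000)/2 = 0.710000
  f(c_2) = f(0.710000) = 0.254262
  f(a) × f(c) ≥ 0, new interval: [0.710000, 0.940000]

After 2 iteration(s), the approximation is c_2 = 0.710000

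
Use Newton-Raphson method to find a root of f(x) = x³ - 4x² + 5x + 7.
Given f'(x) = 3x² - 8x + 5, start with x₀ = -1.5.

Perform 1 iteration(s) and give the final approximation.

f(x) = x³ - 4x² + 5x + 7
f'(x) = 3x² - 8x + 5
x₀ = -1.5

Newton-Raphson formula: x_{n+1} = x_n - f(x_n)/f'(x_n)

Iteration 1:
  f(-1.500000) = -12.875000
  f'(-1.500000) = 23.750000
  x_1 = -1.500000 - (-12.875000)/23.750000 = -0.957895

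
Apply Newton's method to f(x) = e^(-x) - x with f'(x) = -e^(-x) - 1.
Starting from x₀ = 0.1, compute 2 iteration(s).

f(x) = e^(-x) - x
f'(x) = -e^(-x) - 1
x₀ = 0.1

Newton-Raphson formula: x_{n+1} = x_n - f(x_n)/f'(x_n)

Iteration 1:
  f(0.100000) = 0.804837
  f'(0.100000) = -1.904837
  x_1 = 0.100000 - 0.804837/(-1.904837) = 0.522523
Iteration 2:
  f(0.522523) = 0.070500
  f'(0.522523) = -1.593023
  x_2 = 0.522523 - 0.070500/(-1.593023) = 0.566778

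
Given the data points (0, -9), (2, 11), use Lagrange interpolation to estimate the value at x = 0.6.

Lagrange interpolation formula:
P(x) = Σ yᵢ × Lᵢ(x)
where Lᵢ(x) = Π_{j≠i} (x - xⱼ)/(xᵢ - xⱼ)

L_0(0.6) = (0.6 - 2)/(0 - 2) = 0.700000
L_1(0.6) = (0.6 - 0)/(2 - 0) = 0.300000

P(0.6) = (-9)×L_0(0.6) + 11×L_1(0.6)
P(0.6) = -3.000000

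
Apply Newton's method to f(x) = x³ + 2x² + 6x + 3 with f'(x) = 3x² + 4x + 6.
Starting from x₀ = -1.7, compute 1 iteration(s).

f(x) = x³ + 2x² + 6x + 3
f'(x) = 3x² + 4x + 6
x₀ = -1.7

Newton-Raphson formula: x_{n+1} = x_n - f(x_n)/f'(x_n)

Iteration 1:
  f(-1.700000) = -6.333000
  f'(-1.700000) = 7.870000
  x_1 = -1.700000 - (-6.333000)/7.870000 = -0.895299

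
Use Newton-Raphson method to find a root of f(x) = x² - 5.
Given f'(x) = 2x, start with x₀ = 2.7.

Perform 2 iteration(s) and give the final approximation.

f(x) = x² - 5
f'(x) = 2x
x₀ = 2.7

Newton-Raphson formula: x_{n+1} = x_n - f(x_n)/f'(x_n)

Iteration 1:
  f(2.700000) = 2.290000
  f'(2.700000) = 5.400000
  x_1 = 2.700000 - 2.290000/5.400000 = 2.275926
Iteration 2:
  f(2.275926) = 0.179839
  f'(2.275926) = 4.551852
  x_2 = 2.275926 - 0.179839/4.551852 = 2.236417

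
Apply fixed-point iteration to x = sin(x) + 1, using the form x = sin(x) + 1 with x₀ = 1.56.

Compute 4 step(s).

Equation: x = sin(x) + 1
Fixed-point form: x = sin(x) + 1
x₀ = 1.56

x_1 = g(1.560000) = 1.999942
x_2 = g(1.999942) = 1.909322
x_3 = g(1.909322) = 1.943245
x_4 = g(1.943245) = 1.931439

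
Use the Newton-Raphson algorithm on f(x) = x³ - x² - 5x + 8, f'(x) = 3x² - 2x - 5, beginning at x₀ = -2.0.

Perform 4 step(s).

f(x) = x³ - x² - 5x + 8
f'(x) = 3x² - 2x - 5
x₀ = -2.0

Newton-Raphson formula: x_{n+1} = x_n - f(x_n)/f'(x_n)

Iteration 1:
  f(-2.000000) = 6.000000
  f'(-2.000000) = 11.000000
  x_1 = -2.000000 - 6.000000/11.000000 = -2.545455
Iteration 2:
  f(-2.545455) = -2.244929
  f'(-2.545455) = 19.528926
  x_2 = -2.545455 - (-2.244929)/19.528926 = -2.430501
Iteration 3:
  f(-2.430501) = -0.112606
  f'(-2.430501) = 17.582999
  x_3 = -2.430501 - (-0.112606)/17.582999 = -2.424096
Iteration 4:
  f(-2.424096) = -0.000340
  f'(-2.424096) = 17.476921
  x_4 = -2.424096 - (-0.000340)/17.476921 = -2.424077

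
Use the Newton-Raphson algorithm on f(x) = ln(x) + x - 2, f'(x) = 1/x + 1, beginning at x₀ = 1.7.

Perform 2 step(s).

f(x) = ln(x) + x - 2
f'(x) = 1/x + 1
x₀ = 1.7

Newton-Raphson formula: x_{n+1} = x_n - f(x_n)/f'(x_n)

Iteration 1:
  f(1.700000) = 0.230628
  f'(1.700000) = 1.588235
  x_1 = 1.700000 - 0.230628/1.588235 = 1.554790
Iteration 2:
  f(1.554790) = -0.003870
  f'(1.554790) = 1.643174
  x_2 = 1.554790 - (-0.003870)/1.643174 = 1.557145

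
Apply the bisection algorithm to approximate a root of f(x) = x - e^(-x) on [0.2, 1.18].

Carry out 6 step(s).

f(x) = x - e^(-x)
Initial interval: [0.2, 1.18]

Iteration 1:
  c_1 = (0.200000 + 1.180000)/2 = 0.690000
  f(c_1) = f(0.690000) = 0.188424
  f(a) × f(c) < 0, new interval: [0.200000, 0.690000]
Iteration 2:
  c_2 = (0.200000 + 0.690000)/2 = 0.445000
  f(c_2) = f(0.445000) = -0.195824
  f(a) × f(c) ≥ 0, new interval: [0.445000, 0.690000]
Iteration 3:
  c_3 = (0.445000 + 0.690000)/2 = 0.567500
  f(c_3) = f(0.567500) = 0.000559
  f(a) × f(c) < 0, new interval: [0.445000, 0.567500]
Iteration 4:
  c_4 = (0.445000 + 0.567500)/2 = 0.506250
  f(c_4) = f(0.506250) = -0.096502
  f(a) × f(c) ≥ 0, new interval: [0.506250, 0.567500]
Iteration 5:
  c_5 = (0.506250 + 0.567500)/2 = 0.536875
  f(c_5) = f(0.536875) = -0.047697
  f(a) × f(c) ≥ 0, new interval: [0.536875, 0.567500]
Iteration 6:
  c_6 = (0.536875 + 0.567500)/2 = 0.552187
  f(c_6) = f(0.552187) = -0.023502
  f(a) × f(c) ≥ 0, new interval: [0.552187, 0.567500]

After 6 iteration(s), the approximation is c_6 = 0.552187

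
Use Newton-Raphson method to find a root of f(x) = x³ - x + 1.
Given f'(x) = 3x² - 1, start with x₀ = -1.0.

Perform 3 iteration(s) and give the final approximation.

f(x) = x³ - x + 1
f'(x) = 3x² - 1
x₀ = -1.0

Newton-Raphson formula: x_{n+1} = x_n - f(x_n)/f'(x_n)

Iteration 1:
  f(-1.000000) = 1.000000
  f'(-1.000000) = 2.000000
  x_1 = -1.000000 - 1.000000/2.000000 = -1.500000
Iteration 2:
  f(-1.500000) = -0.875000
  f'(-1.500000) = 5.750000
  x_2 = -1.500000 - (-0.875000)/5.750000 = -1.347826
Iteration 3:
  f(-1.347826) = -0.100682
  f'(-1.347826) = 4.449905
  x_3 = -1.347826 - (-0.100682)/4.449905 = -1.325200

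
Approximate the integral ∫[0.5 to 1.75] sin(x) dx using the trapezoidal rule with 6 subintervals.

f(x) = sin(x)
a = 0.5, b = 1.75, n = 6
h = (b - a)/n = 0.208333

Trapezoidal rule: (h/2)[f(x₀) + 2f(x₁) + 2f(x₂) + ... + f(xₙ)]

x_0 = 0.5000, f(x_0) = 0.479426, coefficient = 1
x_1 = 0.7083, f(x_1) = 0.650569, coefficient = 2
x_2 = 0.9167, f(x_2) = 0.793578, coefficient = 2
x_3 = 1.1250, f(x_3) = 0.902268, coefficient = 2
x_4 = 1.3333, f(x_4) = 0.971938, coefficient = 2
x_5 = 1.5417, f(x_5) = 0.999576, coefficient = 2
x_6 = 1.7500, f(x_6) = 0.983986, coefficient = 1

I ≈ (0.208333/2) × 10.099267 = 1.052007
Exact value: 1.055829
Error: 0.003822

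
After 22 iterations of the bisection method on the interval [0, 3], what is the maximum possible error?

Bisection error bound: |error| ≤ (b-a)/2^n
|error| ≤ (3 - 0)/2^22 = 3/2^22
|error| ≤ 0.0000007153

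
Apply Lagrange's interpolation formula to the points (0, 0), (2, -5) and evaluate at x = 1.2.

Lagrange interpolation formula:
P(x) = Σ yᵢ × Lᵢ(x)
where Lᵢ(x) = Π_{j≠i} (x - xⱼ)/(xᵢ - xⱼ)

L_0(1.2) = (1.2 - 2)/(0 - 2) = 0.400000
L_1(1.2) = (1.2 - 0)/(2 - 0) = 0.600000

P(1.2) = 0×L_0(1.2) + (-5)×L_1(1.2)
P(1.2) = -3.000000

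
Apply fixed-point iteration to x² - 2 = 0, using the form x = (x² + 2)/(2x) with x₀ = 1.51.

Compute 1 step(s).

Equation: x² - 2 = 0
Fixed-point form: x = (x² + 2)/(2x)
x₀ = 1.51

x_1 = g(1.510000) = 1.417252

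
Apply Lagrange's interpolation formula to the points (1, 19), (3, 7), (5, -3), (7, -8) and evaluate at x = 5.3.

Lagrange interpolation formula:
P(x) = Σ yᵢ × Lᵢ(x)
where Lᵢ(x) = Π_{j≠i} (x - xⱼ)/(xᵢ - xⱼ)

L_0(5.3) = (5.3 - 3)/(1 - 3) × (5.3 - 5)/(1 - 5) × (5.3 - 7)/(1 - 7) = 0.024437
L_1(5.3) = (5.3 - 1)/(3 - 1) × (5.3 - 5)/(3 - 5) × (5.3 - 7)/(3 - 7) = -0.137062
L_2(5.3) = (5.3 - 1)/(5 - 1) × (5.3 - 3)/(5 - 3) × (5.3 - 7)/(5 - 7) = 1.050812
L_3(5.3) = (5.3 - 1)/(7 - 1) × (5.3 - 3)/(7 - 3) × (5.3 - 5)/(7 - 5) = 0.061812

P(5.3) = 19×L_0(5.3) + 7×L_1(5.3) + (-3)×L_2(5.3) + (-8)×L_3(5.3)
P(5.3) = -4.142062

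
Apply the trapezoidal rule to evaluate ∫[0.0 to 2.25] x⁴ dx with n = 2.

f(x) = x⁴
a = 0.0, b = 2.25, n = 2
h = (b - a)/n = 1.125000

Trapezoidal rule: (h/2)[f(x₀) + 2f(x₁) + 2f(x₂) + ... + f(xₙ)]

x_0 = 0.0000, f(x_0) = 0.000000, coefficient = 1
x_1 = 1.1250, f(x_1) = 1.601807, coefficient = 2
x_2 = 2.2500, f(x_2) = 25.628906, coefficient = 1

I ≈ (1.125000/2) × 28.832520 = 16.218292
Exact value: 11.533008
Error: 4.685284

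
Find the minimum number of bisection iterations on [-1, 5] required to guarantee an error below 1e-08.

We need (b-a)/2^n ≤ 1e-08
(5 - (-1))/2^n ≤ 1e-08
6/2^n ≤ 1e-08
2^n ≥ 600000000
n ≥ log₂(600000000) = 29.16
n ≥ 30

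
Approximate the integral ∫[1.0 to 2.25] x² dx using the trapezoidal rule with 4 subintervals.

f(x) = x²
a = 1.0, b = 2.25, n = 4
h = (b - a)/n = 0.312500

Trapezoidal rule: (h/2)[f(x₀) + 2f(x₁) + 2f(x₂) + ... + f(xₙ)]

x_0 = 1.0000, f(x_0) = 1.000000, coefficient = 1
x_1 = 1.3125, f(x_1) = 1.722656, coefficient = 2
x_2 = 1.6250, f(x_2) = 2.640625, coefficient = 2
x_3 = 1.9375, f(x_3) = 3.753906, coefficient = 2
x_4 = 2.2500, f(x_4) = 5.062500, coefficient = 1

I ≈ (0.312500/2) × 22.296875 = 3.483887
Exact value: 3.463542
Error: 0.020345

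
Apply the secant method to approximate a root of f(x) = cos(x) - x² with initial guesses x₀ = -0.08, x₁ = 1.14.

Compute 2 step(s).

f(x) = cos(x) - x²
x₀ = -0.08, x₁ = 1.14

Secant formula: x_{n+1} = x_n - f(x_n)(x_n - x_{n-1})/(f(x_n) - f(x_{n-1}))

Iteration 1:
  f(-0.080000) = 0.990402
  f(1.140000) = -0.882005
  x_2 = 1.140000 - (-0.882005)×(1.140000 - (-0.080000))/(-0.882005 - 0.990402)
       = 0.565314
Iteration 2:
  f(1.140000) = -0.882005
  f(0.565314) = 0.524841
  x_3 = 0.565314 - 0.524841×(0.565314 - 1.140000)/(0.524841 - (-0.882005))
       = 0.779707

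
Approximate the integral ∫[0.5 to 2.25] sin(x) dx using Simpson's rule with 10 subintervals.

f(x) = sin(x)
a = 0.5, b = 2.25, n = 10
h = (b - a)/n = 0.175000

Simpson's rule: (h/3)[f(x₀) + 4f(x₁) + 2f(x₂) + ... + f(xₙ)]

x_0 = 0.5000, f(x_0) = 0.479426, coefficient = 1
x_1 = 0.6750, f(x_1) = 0.624897, coefficient = 4
x_2 = 0.8500, f(x_2) = 0.751280, coefficient = 2
x_3 = 1.0250, f(x_3) = 0.854714, coefficient = 4
x_4 = 1.2000, f(x_4) = 0.932039, coefficient = 2
x_5 = 1.3750, f(x_5) = 0.980893, coefficient = 4
x_6 = 1.5500, f(x_6) = 0.999784, coefficient = 2
x_7 = 1.7250, f(x_7) = 0.988134, coefficient = 4
x_8 = 1.9000, f(x_8) = 0.946300, coefficient = 2
x_9 = 2.0750, f(x_9) = 0.875559, coefficient = 4
x_10 = 2.2500, f(x_10) = 0.778073, coefficient = 1

I ≈ (0.175000/3) × 25.813098 = 1.505764
Exact value: 1.505756
Error: 0.000008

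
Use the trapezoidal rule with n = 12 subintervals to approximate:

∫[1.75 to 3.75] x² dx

f(x) = x²
a = 1.75, b = 3.75, n = 12
h = (b - a)/n = 0.166667

Trapezoidal rule: (h/2)[f(x₀) + 2f(x₁) + 2f(x₂) + ... + f(xₙ)]

x_0 = 1.7500, f(x_0) = 3.062500, coefficient = 1
x_1 = 1.9167, f(x_1) = 3.673611, coefficient = 2
x_2 = 2.0833, f(x_2) = 4.340278, coefficient = 2
x_3 = 2.2500, f(x_3) = 5.062500, coefficient = 2
x_4 = 2.4167, f(x_4) = 5.840278, coefficient = 2
x_5 = 2.5833, f(x_5) = 6.673611, coefficient = 2
x_6 = 2.7500, f(x_6) = 7.562500, coefficient = 2
x_7 = 2.9167, f(x_7) = 8.506944, coefficient = 2
x_8 = 3.0833, f(x_8) = 9.506944, coefficient = 2
x_9 = 3.2500, f(x_9) = 10.562500, coefficient = 2
x_10 = 3.4167, f(x_10) = 11.673611, coefficient = 2
x_11 = 3.5833, f(x_11) = 12.840278, coefficient = 2
x_12 = 3.7500, f(x_12) = 14.062500, coefficient = 1

I ≈ (0.166667/2) × 189.611111 = 15.800926
Exact value: 15.791667
Error: 0.009259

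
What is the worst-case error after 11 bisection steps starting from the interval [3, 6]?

Bisection error bound: |error| ≤ (b-a)/2^n
|error| ≤ (6 - 3)/2^11 = 3/2^11
|error| ≤ 0.0014648438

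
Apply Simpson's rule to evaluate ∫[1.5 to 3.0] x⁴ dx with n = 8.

f(x) = x⁴
a = 1.5, b = 3.0, n = 8
h = (b - a)/n = 0.187500

Simpson's rule: (h/3)[f(x₀) + 4f(x₁) + 2f(x₂) + ... + f(xₙ)]

x_0 = 1.5000, f(x_0) = 5.062500, coefficient = 1
x_1 = 1.6875, f(x_1) = 8.109146, coefficient = 4
x_2 = 1.8750, f(x_2) = 12.359619, coefficient = 2
x_3 = 2.0625, f(x_3) = 18.095718, coefficient = 4
x_4 = 2.2500, f(x_4) = 25.628906, coefficient = 2
x_5 = 2.4375, f(x_5) = 35.300308, coefficient = 4
x_6 = 2.6250, f(x_6) = 47.480713, coefficient = 2
x_7 = 2.8125, f(x_7) = 62.570572, coefficient = 4
x_8 = 3.0000, f(x_8) = 81.000000, coefficient = 1

I ≈ (0.187500/3) × 753.303955 = 47.081497
Exact value: 47.081250
Error: 0.000247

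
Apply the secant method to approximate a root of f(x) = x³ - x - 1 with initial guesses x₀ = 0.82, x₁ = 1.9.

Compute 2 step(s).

f(x) = x³ - x - 1
x₀ = 0.82, x₁ = 1.9

Secant formula: x_{n+1} = x_n - f(x_n)(x_n - x_{n-1})/(f(x_n) - f(x_{n-1}))

Iteration 1:
  f(0.820000) = -1.268632
  f(1.900000) = 3.959000
  x_2 = 1.900000 - 3.959000×(1.900000 - 0.820000)/(3.959000 - (-1.268632))
       = 1.082092
Iteration 2:
  f(1.900000) = 3.959000
  f(1.082092) = -0.815045
  x_3 = 1.082092 - (-0.815045)×(1.082092 - 1.900000)/(-0.815045 - 3.959000)
       = 1.221729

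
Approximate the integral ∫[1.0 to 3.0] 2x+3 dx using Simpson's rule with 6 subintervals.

f(x) = 2x+3
a = 1.0, b = 3.0, n = 6
h = (b - a)/n = 0.333333

Simpson's rule: (h/3)[f(x₀) + 4f(x₁) + 2f(x₂) + ... + f(xₙ)]

x_0 = 1.0000, f(x_0) = 5.000000, coefficient = 1
x_1 = 1.3333, f(x_1) = 5.666667, coefficient = 4
x_2 = 1.6667, f(x_2) = 6.333333, coefficient = 2
x_3 = 2.0000, f(x_3) = 7.000000, coefficient = 4
x_4 = 2.3333, f(x_4) = 7.666667, coefficient = 2
x_5 = 2.6667, f(x_5) = 8.333333, coefficient = 4
x_6 = 3.0000, f(x_6) = 9.000000, coefficient = 1

I ≈ (0.333333/3) × 126.000000 = 14.000000
Exact value: 14.000000
Error: 0.000000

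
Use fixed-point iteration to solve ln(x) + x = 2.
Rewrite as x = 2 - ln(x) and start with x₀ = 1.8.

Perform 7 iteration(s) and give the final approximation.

Equation: ln(x) + x = 2
Fixed-point form: x = 2 - ln(x)
x₀ = 1.8

x_1 = g(1.800000) = 1.412213
x_2 = g(1.412213) = 1.654842
x_3 = g(1.654842) = 1.496295
x_4 = g(1.496295) = 1.597008
x_5 = g(1.597008) = 1.531868
x_6 = g(1.531868) = 1.573512
x_7 = g(1.573512) = 1.546690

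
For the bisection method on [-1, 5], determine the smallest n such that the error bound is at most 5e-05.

We need (b-a)/2^n ≤ 5e-05
(5 - (-1))/2^n ≤ 5e-05
6/2^n ≤ 5e-05
2^n ≥ 120000
n ≥ log₂(120000) = 16.87
n ≥ 17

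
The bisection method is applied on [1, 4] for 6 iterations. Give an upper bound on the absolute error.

Bisection error bound: |error| ≤ (b-a)/2^n
|error| ≤ (4 - 1)/2^6 = 3/2^6
|error| ≤ 0.0468750000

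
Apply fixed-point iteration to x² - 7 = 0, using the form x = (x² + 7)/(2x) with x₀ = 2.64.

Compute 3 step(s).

Equation: x² - 7 = 0
Fixed-point form: x = (x² + 7)/(2x)
x₀ = 2.64

x_1 = g(2.640000) = 2.645758
x_2 = g(2.645758) = 2.645751
x_3 = g(2.645751) = 2.645751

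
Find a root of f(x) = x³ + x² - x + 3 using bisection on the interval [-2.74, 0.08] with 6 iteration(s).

f(x) = x³ + x² - x + 3
Initial interval: [-2.74, 0.08]

Iteration 1:
  c_1 = (-2.740000 + 0.080000)/2 = -1.330000
  f(c_1) = f(-1.330000) = 3.746263
  f(a) × f(c) < 0, new interval: [-2.740000, -1.330000]
Iteration 2:
  c_2 = (-2.740000 + (-1.330000))/2 = -2.035000
  f(c_2) = f(-2.035000) = 0.748832
  f(a) × f(c) < 0, new interval: [-2.740000, -2.035000]
Iteration 3:
  c_3 = (-2.740000 + (-2.035000))/2 = -2.387500
  f(c_3) = f(-2.387500) = -2.521467
  f(a) × f(c) ≥ 0, new interval: [-2.387500, -2.035000]
Iteration 4:
  c_4 = (-2.387500 + (-2.035000))/2 = -2.211250
  f(c_4) = f(-2.211250) = -0.711310
  f(a) × f(c) ≥ 0, new interval: [-2.211250, -2.035000]
Iteration 5:
  c_5 = (-2.211250 + (-2.035000))/2 = -2.123125
  f(c_5) = f(-2.123125) = 0.060460
  f(a) × f(c) < 0, new interval: [-2.211250, -2.123125]
Iteration 6:
  c_6 = (-2.211250 + (-2.123125))/2 = -2.167187
  f(c_6) = f(-2.167187) = -0.314744
  f(a) × f(c) ≥ 0, new interval: [-2.167187, -2.123125]

After 6 iteration(s), the approximation is c_6 = -2.167187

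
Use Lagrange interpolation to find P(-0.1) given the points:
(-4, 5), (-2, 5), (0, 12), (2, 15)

Lagrange interpolation formula:
P(x) = Σ yᵢ × Lᵢ(x)
where Lᵢ(x) = Π_{j≠i} (x - xⱼ)/(xᵢ - xⱼ)

L_0(-0.1) = (-0.1 - (-2))/(-4 - (-2)) × (-0.1 - 0)/(-4 - 0) × (-0.1 - 2)/(-4 - 2) = -0.008313
L_1(-0.1) = (-0.1 - (-4))/(-2 - (-4)) × (-0.1 - 0)/(-2 - 0) × (-0.1 - 2)/(-2 - 2) = 0.051188
L_2(-0.1) = (-0.1 - (-4))/(0 - (-4)) × (-0.1 - (-2))/(0 - (-2)) × (-0.1 - 2)/(0 - 2) = 0.972562
L_3(-0.1) = (-0.1 - (-4))/(2 - (-4)) × (-0.1 - (-2))/(2 - (-2)) × (-0.1 - 0)/(2 - 0) = -0.015437

P(-0.1) = 5×L_0(-0.1) + 5×L_1(-0.1) + 12×L_2(-0.1) + 15×L_3(-0.1)
P(-0.1) = 11.653562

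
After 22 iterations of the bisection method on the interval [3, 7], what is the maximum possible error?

Bisection error bound: |error| ≤ (b-a)/2^n
|error| ≤ (7 - 3)/2^22 = 4/2^22
|error| ≤ 0.0000009537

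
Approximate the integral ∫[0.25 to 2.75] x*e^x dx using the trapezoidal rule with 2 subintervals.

f(x) = x*e^x
a = 0.25, b = 2.75, n = 2
h = (b - a)/n = 1.250000

Trapezoidal rule: (h/2)[f(x₀) + 2f(x₁) + 2f(x₂) + ... + f(xₙ)]

x_0 = 0.2500, f(x_0) = 0.321006, coefficient = 1
x_1 = 1.5000, f(x_1) = 6.722534, coefficient = 2
x_2 = 2.7500, f(x_2) = 43.017238, coefficient = 1

I ≈ (1.250000/2) × 56.783311 = 35.489570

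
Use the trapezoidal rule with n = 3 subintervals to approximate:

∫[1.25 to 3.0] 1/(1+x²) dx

f(x) = 1/(1+x²)
a = 1.25, b = 3.0, n = 3
h = (b - a)/n = 0.583333

Trapezoidal rule: (h/2)[f(x₀) + 2f(x₁) + 2f(x₂) + ... + f(xₙ)]

x_0 = 1.2500, f(x_0) = 0.390244, coefficient = 1
x_1 = 1.8333, f(x_1) = 0.229299, coefficient = 2
x_2 = 2.4167, f(x_2) = 0.146193, coefficient = 2
x_3 = 3.0000, f(x_3) = 0.100000, coefficient = 1

I ≈ (0.583333/2) × 1.241228 = 0.362025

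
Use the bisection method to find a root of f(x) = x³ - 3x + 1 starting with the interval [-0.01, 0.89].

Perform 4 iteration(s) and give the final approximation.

f(x) = x³ - 3x + 1
Initial interval: [-0.01, 0.89]

Iteration 1:
  c_1 = (-0.010000 + 0.890000)/2 = 0.440000
  f(c_1) = f(0.440000) = -0.234816
  f(a) × f(c) < 0, new interval: [-0.010000, 0.440000]
Iteration 2:
  c_2 = (-0.010000 + 0.440000)/2 = 0.215000
  f(c_2) = f(0.215000) = 0.364938
  f(a) × f(c) ≥ 0, new interval: [0.215000, 0.440000]
Iteration 3:
  c_3 = (0.215000 + 0.440000)/2 = 0.327500
  f(c_3) = f(0.327500) = 0.052626
  f(a) × f(c) ≥ 0, new interval: [0.327500, 0.440000]
Iteration 4:
  c_4 = (0.327500 + 0.440000)/2 = 0.383750
  f(c_4) = f(0.383750) = -0.094737
  f(a) × f(c) < 0, new interval: [0.327500, 0.383750]

After 4 iteration(s), the approximation is c_4 = 0.383750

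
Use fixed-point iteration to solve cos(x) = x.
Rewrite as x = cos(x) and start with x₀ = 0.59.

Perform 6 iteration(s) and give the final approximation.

Equation: cos(x) = x
Fixed-point form: x = cos(x)
x₀ = 0.59

x_1 = g(0.590000) = 0.830941
x_2 = g(0.830941) = 0.674181
x_3 = g(0.674181) = 0.781218
x_4 = g(0.781218) = 0.710056
x_5 = g(0.710056) = 0.758325
x_6 = g(0.758325) = 0.725989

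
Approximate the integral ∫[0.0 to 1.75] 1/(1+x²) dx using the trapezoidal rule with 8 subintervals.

f(x) = 1/(1+x²)
a = 0.0, b = 1.75, n = 8
h = (b - a)/n = 0.218750

Trapezoidal rule: (h/2)[f(x₀) + 2f(x₁) + 2f(x₂) + ... + f(xₙ)]

x_0 = 0.0000, f(x_0) = 1.000000, coefficient = 1
x_1 = 0.2188, f(x_1) = 0.954334, coefficient = 2
x_2 = 0.4375, f(x_2) = 0.839344, coefficient = 2
x_3 = 0.6562, f(x_3) = 0.698976, coefficient = 2
x_4 = 0.8750, f(x_4) = 0.566372, coefficient = 2
x_5 = 1.0938, f(x_5) = 0.455313, coefficient = 2
x_6 = 1.3125, f(x_6) = 0.367288, coefficient = 2
x_7 = 1.5312, f(x_7) = 0.298978, coefficient = 2
x_8 = 1.7500, f(x_8) = 0.246154, coefficient = 1

I ≈ (0.218750/2) × 9.607365 = 1.050806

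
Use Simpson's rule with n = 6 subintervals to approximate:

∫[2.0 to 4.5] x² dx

f(x) = x²
a = 2.0, b = 4.5, n = 6
h = (b - a)/n = 0.416667

Simpson's rule: (h/3)[f(x₀) + 4f(x₁) + 2f(x₂) + ... + f(xₙ)]

x_0 = 2.0000, f(x_0) = 4.000000, coefficient = 1
x_1 = 2.4167, f(x_1) = 5.840278, coefficient = 4
x_2 = 2.8333, f(x_2) = 8.027778, coefficient = 2
x_3 = 3.2500, f(x_3) = 10.562500, coefficient = 4
x_4 = 3.6667, f(x_4) = 13.444444, coefficient = 2
x_5 = 4.0833, f(x_5) = 16.673611, coefficient = 4
x_6 = 4.5000, f(x_6) = 20.250000, coefficient = 1

I ≈ (0.416667/3) × 199.500000 = 27.708333
Exact value: 27.708333
Error: 0.000000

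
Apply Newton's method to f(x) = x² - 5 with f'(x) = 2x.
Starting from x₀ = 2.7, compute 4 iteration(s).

f(x) = x² - 5
f'(x) = 2x
x₀ = 2.7

Newton-Raphson formula: x_{n+1} = x_n - f(x_n)/f'(x_n)

Iteration 1:
  f(2.700000) = 2.290000
  f'(2.700000) = 5.400000
  x_1 = 2.700000 - 2.290000/5.400000 = 2.275926
Iteration 2:
  f(2.275926) = 0.179839
  f'(2.275926) = 4.551852
  x_2 = 2.275926 - 0.179839/4.551852 = 2.236417
Iteration 3:
  f(2.236417) = 0.001561
  f'(2.236417) = 4.472834
  x_3 = 2.236417 - 0.001561/4.472834 = 2.236068
Iteration 4:
  f(2.236068) = 0.000000
  f'(2.236068) = 4.472136
  x_4 = 2.236068 - 0.000000/4.472136 = 2.236068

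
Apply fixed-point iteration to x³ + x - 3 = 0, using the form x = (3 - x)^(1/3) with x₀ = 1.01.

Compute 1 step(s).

Equation: x³ + x - 3 = 0
Fixed-point form: x = (3 - x)^(1/3)
x₀ = 1.01

x_1 = g(1.010000) = 1.257818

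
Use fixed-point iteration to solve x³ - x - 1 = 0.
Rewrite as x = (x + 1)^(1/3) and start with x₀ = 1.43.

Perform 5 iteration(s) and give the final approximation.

Equation: x³ - x - 1 = 0
Fixed-point form: x = (x + 1)^(1/3)
x₀ = 1.43

x_1 = g(1.430000) = 1.344421
x_2 = g(1.344421) = 1.328450
x_3 = g(1.328450) = 1.325426
x_4 = g(1.325426) = 1.324853
x_5 = g(1.324853) = 1.324744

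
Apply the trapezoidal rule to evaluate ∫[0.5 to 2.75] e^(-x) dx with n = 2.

f(x) = e^(-x)
a = 0.5, b = 2.75, n = 2
h = (b - a)/n = 1.125000

Trapezoidal rule: (h/2)[f(x₀) + 2f(x₁) + 2f(x₂) + ... + f(xₙ)]

x_0 = 0.5000, f(x_0) = 0.606531, coefficient = 1
x_1 = 1.6250, f(x_1) = 0.196912, coefficient = 2
x_2 = 2.7500, f(x_2) = 0.063928, coefficient = 1

I ≈ (1.125000/2) × 1.064282 = 0.598659
Exact value: 0.542603
Error: 0.056056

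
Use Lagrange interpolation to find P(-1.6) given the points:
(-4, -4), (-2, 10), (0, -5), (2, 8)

Lagrange interpolation formula:
P(x) = Σ yᵢ × Lᵢ(x)
where Lᵢ(x) = Π_{j≠i} (x - xⱼ)/(xᵢ - xⱼ)

L_0(-1.6) = (-1.6 - (-2))/(-4 - (-2)) × (-1.6 - 0)/(-4 - 0) × (-1.6 - 2)/(-4 - 2) = -0.048000
L_1(-1.6) = (-1.6 - (-4))/(-2 - (-4)) × (-1.6 - 0)/(-2 - 0) × (-1.6 - 2)/(-2 - 2) = 0.864000
L_2(-1.6) = (-1.6 - (-4))/(0 - (-4)) × (-1.6 - (-2))/(0 - (-2)) × (-1.6 - 2)/(0 - 2) = 0.216000
L_3(-1.6) = (-1.6 - (-4))/(2 - (-4)) × (-1.6 - (-2))/(2 - (-2)) × (-1.6 - 0)/(2 - 0) = -0.032000

P(-1.6) = (-4)×L_0(-1.6) + 10×L_1(-1.6) + (-5)×L_2(-1.6) + 8×L_3(-1.6)
P(-1.6) = 7.496000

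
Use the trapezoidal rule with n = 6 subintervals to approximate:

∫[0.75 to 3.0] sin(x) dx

f(x) = sin(x)
a = 0.75, b = 3.0, n = 6
h = (b - a)/n = 0.375000

Trapezoidal rule: (h/2)[f(x₀) + 2f(x₁) + 2f(x₂) + ... + f(xₙ)]

x_0 = 0.7500, f(x_0) = 0.681639, coefficient = 1
x_1 = 1.1250, f(x_1) = 0.902268, coefficient = 2
x_2 = 1.5000, f(x_2) = 0.997495, coefficient = 2
x_3 = 1.8750, f(x_3) = 0.954086, coefficient = 2
x_4 = 2.2500, f(x_4) = 0.778073, coefficient = 2
x_5 = 2.6250, f(x_5) = 0.493920, coefficient = 2
x_6 = 3.0000, f(x_6) = 0.141120, coefficient = 1

I ≈ (0.375000/2) × 9.074442 = 1.701458
Exact value: 1.721681
Error: 0.020223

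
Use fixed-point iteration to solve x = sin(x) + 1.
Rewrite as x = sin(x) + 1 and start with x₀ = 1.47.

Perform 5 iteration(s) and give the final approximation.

Equation: x = sin(x) + 1
Fixed-point form: x = sin(x) + 1
x₀ = 1.47

x_1 = g(1.470000) = 1.994924
x_2 = g(1.994924) = 1.911398
x_3 = g(1.911398) = 1.942554
x_4 = g(1.942554) = 1.931690
x_5 = g(1.931690) = 1.935582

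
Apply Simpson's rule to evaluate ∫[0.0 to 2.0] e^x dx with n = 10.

f(x) = e^x
a = 0.0, b = 2.0, n = 10
h = (b - a)/n = 0.200000

Simpson's rule: (h/3)[f(x₀) + 4f(x₁) + 2f(x₂) + ... + f(xₙ)]

x_0 = 0.0000, f(x_0) = 1.000000, coefficient = 1
x_1 = 0.2000, f(x_1) = 1.221403, coefficient = 4
x_2 = 0.4000, f(x_2) = 1.491825, coefficient = 2
x_3 = 0.6000, f(x_3) = 1.822119, coefficient = 4
x_4 = 0.8000, f(x_4) = 2.225541, coefficient = 2
x_5 = 1.0000, f(x_5) = 2.718282, coefficient = 4
x_6 = 1.2000, f(x_6) = 3.320117, coefficient = 2
x_7 = 1.4000, f(x_7) = 4.055200, coefficient = 4
x_8 = 1.6000, f(x_8) = 4.953032, coefficient = 2
x_9 = 1.8000, f(x_9) = 6.049647, coefficient = 4
x_10 = 2.0000, f(x_10) = 7.389056, coefficient = 1

I ≈ (0.200000/3) × 95.836689 = 6.389113
Exact value: 6.389056
Error: 0.000057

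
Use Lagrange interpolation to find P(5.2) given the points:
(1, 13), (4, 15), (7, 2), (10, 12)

Lagrange interpolation formula:
P(x) = Σ yᵢ × Lᵢ(x)
where Lᵢ(x) = Π_{j≠i} (x - xⱼ)/(xᵢ - xⱼ)

L_0(5.2) = (5.2 - 4)/(1 - 4) × (5.2 - 7)/(1 - 7) × (5.2 - 10)/(1 - 10) = -0.064000
L_1(5.2) = (5.2 - 1)/(4 - 1) × (5.2 - 7)/(4 - 7) × (5.2 - 10)/(4 - 10) = 0.672000
L_2(5.2) = (5.2 - 1)/(7 - 1) × (5.2 - 4)/(7 - 4) × (5.2 - 10)/(7 - 10) = 0.448000
L_3(5.2) = (5.2 - 1)/(10 - 1) × (5.2 - 4)/(10 - 4) × (5.2 - 7)/(10 - 7) = -0.056000

P(5.2) = 13×L_0(5.2) + 15×L_1(5.2) + 2×L_2(5.2) + 12×L_3(5.2)
P(5.2) = 9.472000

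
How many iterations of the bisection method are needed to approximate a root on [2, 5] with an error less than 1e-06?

We need (b-a)/2^n ≤ 1e-06
(5 - 2)/2^n ≤ 1e-06
3/2^n ≤ 1e-06
2^n ≥ 3000000
n ≥ log₂(3000000) = 21.52
n ≥ 22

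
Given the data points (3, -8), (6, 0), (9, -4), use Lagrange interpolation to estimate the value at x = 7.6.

Lagrange interpolation formula:
P(x) = Σ yᵢ × Lᵢ(x)
where Lᵢ(x) = Π_{j≠i} (x - xⱼ)/(xᵢ - xⱼ)

L_0(7.6) = (7.6 - 6)/(3 - 6) × (7.6 - 9)/(3 - 9) = -0.124444
L_1(7.6) = (7.6 - 3)/(6 - 3) × (7.6 - 9)/(6 - 9) = 0.715556
L_2(7.6) = (7.6 - 3)/(9 - 3) × (7.6 - 6)/(9 - 6) = 0.408889

P(7.6) = (-8)×L_0(7.6) + 0×L_1(7.6) + (-4)×L_2(7.6)
P(7.6) = -0.640000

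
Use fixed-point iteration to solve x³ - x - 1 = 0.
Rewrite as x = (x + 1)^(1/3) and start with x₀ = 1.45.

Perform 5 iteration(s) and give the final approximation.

Equation: x³ - x - 1 = 0
Fixed-point form: x = (x + 1)^(1/3)
x₀ = 1.45

x_1 = g(1.450000) = 1.348100
x_2 = g(1.348100) = 1.329144
x_3 = g(1.329144) = 1.325558
x_4 = g(1.325558) = 1.324878
x_5 = g(1.324878) = 1.324748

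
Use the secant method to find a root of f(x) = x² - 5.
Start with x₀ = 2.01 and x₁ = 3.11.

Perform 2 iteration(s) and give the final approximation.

f(x) = x² - 5
x₀ = 2.01, x₁ = 3.11

Secant formula: x_{n+1} = x_n - f(x_n)(x_n - x_{n-1})/(f(x_n) - f(x_{n-1}))

Iteration 1:
  f(2.010000) = -0.959900
  f(3.110000) = 4.672100
  x_2 = 3.110000 - 4.672100×(3.110000 - 2.010000)/(4.672100 - (-0.959900))
       = 2.197480
Iteration 2:
  f(3.110000) = 4.672100
  f(2.197480) = -0.171080
  x_3 = 2.197480 - (-0.171080)×(2.197480 - 3.110000)/(-0.171080 - 4.672100)
       = 2.229714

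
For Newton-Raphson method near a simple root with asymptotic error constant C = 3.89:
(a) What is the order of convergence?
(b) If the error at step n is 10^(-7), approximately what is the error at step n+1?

(a) Newton-Raphson has quadratic (order 2) convergence near simple roots.
    This means |e_{n+1}| ≈ C|e_n|².

(b) With |e_n| = 10^(-7) and C = 3.89:
    |e_{n+1}| ≈ 3.89 × (10^(-7))² = 3.89 × 10^(-14)

(a) 2 (quadratic); (b) |e_{n+1}| ≈ 3.890e-14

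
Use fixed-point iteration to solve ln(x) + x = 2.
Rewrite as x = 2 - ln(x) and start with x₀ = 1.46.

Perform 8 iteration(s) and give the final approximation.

Equation: ln(x) + x = 2
Fixed-point form: x = 2 - ln(x)
x₀ = 1.46

x_1 = g(1.460000) = 1.621564
x_2 = g(1.621564) = 1.516609
x_3 = g(1.516609) = 1.583523
x_4 = g(1.583523) = 1.540348
x_5 = g(1.540348) = 1.567992
x_6 = g(1.567992) = 1.550204
x_7 = g(1.550204) = 1.561613
x_8 = g(1.561613) = 1.554281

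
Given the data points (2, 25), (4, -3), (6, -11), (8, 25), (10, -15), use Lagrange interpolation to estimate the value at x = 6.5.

Lagrange interpolation formula:
P(x) = Σ yᵢ × Lᵢ(x)
where Lᵢ(x) = Π_{j≠i} (x - xⱼ)/(xᵢ - xⱼ)

L_0(6.5) = (6.5 - 4)/(2 - 4) × (6.5 - 6)/(2 - 6) × (6.5 - 8)/(2 - 8) × (6.5 - 10)/(2 - 10) = 0.017090
L_1(6.5) = (6.5 - 2)/(4 - 2) × (6.5 - 6)/(4 - 6) × (6.5 - 8)/(4 - 8) × (6.5 - 10)/(4 - 10) = -0.123047
L_2(6.5) = (6.5 - 2)/(6 - 2) × (6.5 - 4)/(6 - 4) × (6.5 - 8)/(6 - 8) × (6.5 - 10)/(6 - 10) = 0.922852
L_3(6.5) = (6.5 - 2)/(8 - 2) × (6.5 - 4)/(8 - 4) × (6.5 - 6)/(8 - 6) × (6.5 - 10)/(8 - 10) = 0.205078
L_4(6.5) = (6.5 - 2)/(10 - 2) × (6.5 - 4)/(10 - 4) × (6.5 - 6)/(10 - 6) × (6.5 - 8)/(10 - 8) = -0.021973

P(6.5) = 25×L_0(6.5) + (-3)×L_1(6.5) + (-11)×L_2(6.5) + 25×L_3(6.5) + (-15)×L_4(6.5)
P(6.5) = -3.898438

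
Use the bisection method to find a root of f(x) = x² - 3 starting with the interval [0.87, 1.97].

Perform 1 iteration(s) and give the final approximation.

f(x) = x² - 3
Initial interval: [0.87, 1.97]

Iteration 1:
  c_1 = (0.870000 + 1.970000)/2 = 1.420000
  f(c_1) = f(1.420000) = -0.983600
  f(a) × f(c) ≥ 0, new interval: [1.420000, 1.970000]

After 1 iteration(s), the approximation is c_1 = 1.420000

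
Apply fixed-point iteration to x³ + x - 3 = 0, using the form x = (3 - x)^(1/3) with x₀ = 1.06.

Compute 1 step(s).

Equation: x³ + x - 3 = 0
Fixed-point form: x = (3 - x)^(1/3)
x₀ = 1.06

x_1 = g(1.060000) = 1.247194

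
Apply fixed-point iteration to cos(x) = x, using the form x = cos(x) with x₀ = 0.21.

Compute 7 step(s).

Equation: cos(x) = x
Fixed-point form: x = cos(x)
x₀ = 0.21

x_1 = g(0.210000) = 0.978031
x_2 = g(0.978031) = 0.558657
x_3 = g(0.558657) = 0.847968
x_4 = g(0.847968) = 0.661509
x_5 = g(0.661509) = 0.789066
x_6 = g(0.789066) = 0.704508
x_7 = g(0.704508) = 0.761930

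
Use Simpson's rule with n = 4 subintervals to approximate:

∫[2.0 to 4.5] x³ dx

f(x) = x³
a = 2.0, b = 4.5, n = 4
h = (b - a)/n = 0.625000

Simpson's rule: (h/3)[f(x₀) + 4f(x₁) + 2f(x₂) + ... + f(xₙ)]

x_0 = 2.0000, f(x_0) = 8.000000, coefficient = 1
x_1 = 2.6250, f(x_1) = 18.087891, coefficient = 4
x_2 = 3.2500, f(x_2) = 34.328125, coefficient = 2
x_3 = 3.8750, f(x_3) = 58.185547, coefficient = 4
x_4 = 4.5000, f(x_4) = 91.125000, coefficient = 1

I ≈ (0.625000/3) × 472.875000 = 98.515625
Exact value: 98.515625
Error: 0.000000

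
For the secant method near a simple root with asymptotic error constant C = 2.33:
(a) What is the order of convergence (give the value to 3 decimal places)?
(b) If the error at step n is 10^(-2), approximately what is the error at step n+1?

(a) Secant method has superlinear convergence with order φ = (1+√5)/2 ≈ 1.618.
    This means |e_{n+1}| ≈ C|e_n|^1.618.

(b) With |e_n| = 10^(-2) and C = 2.33:
    |e_{n+1}| ≈ 2.33 × (10^(-2))^1.618 = 2.33 × 10^(-3.24)

(a) ≈ 1.618 (golden ratio); (b) |e_{n+1}| ≈ 1.353e-03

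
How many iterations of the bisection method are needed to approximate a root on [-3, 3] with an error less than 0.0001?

We need (b-a)/2^n ≤ 0.0001
(3 - (-3))/2^n ≤ 0.0001
6/2^n ≤ 0.0001
2^n ≥ 60000
n ≥ log₂(60000) = 15.87
n ≥ 16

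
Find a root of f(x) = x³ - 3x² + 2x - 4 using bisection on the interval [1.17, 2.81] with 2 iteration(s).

f(x) = x³ - 3x² + 2x - 4
Initial interval: [1.17, 2.81]

Iteration 1:
  c_1 = (1.170000 + 2.810000)/2 = 1.990000
  f(c_1) = f(1.990000) = -4.019701
  f(a) × f(c) ≥ 0, new interval: [1.990000, 2.810000]
Iteration 2:
  c_2 = (1.990000 + 2.810000)/2 = 2.400000
  f(c_2) = f(2.400000) = -2.656000
  f(a) × f(c) ≥ 0, new interval: [2.400000, 2.810000]

After 2 iteration(s), the approximation is c_2 = 2.400000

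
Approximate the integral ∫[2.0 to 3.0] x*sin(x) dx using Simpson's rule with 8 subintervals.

f(x) = x*sin(x)
a = 2.0, b = 3.0, n = 8
h = (b - a)/n = 0.125000

Simpson's rule: (h/3)[f(x₀) + 4f(x₁) + 2f(x₂) + ... + f(xₙ)]

x_0 = 2.0000, f(x_0) = 1.818595, coefficient = 1
x_1 = 2.1250, f(x_1) = 1.806930, coefficient = 4
x_2 = 2.2500, f(x_2) = 1.750665, coefficient = 2
x_3 = 2.3750, f(x_3) = 1.647502, coefficient = 4
x_4 = 2.5000, f(x_4) = 1.496180, coefficient = 2
x_5 = 2.6250, f(x_5) = 1.296541, coefficient = 4
x_6 = 2.7500, f(x_6) = 1.049568, coefficient = 2
x_7 = 2.8750, f(x_7) = 0.757407, coefficient = 4
x_8 = 3.0000, f(x_8) = 0.423360, coefficient = 1

I ≈ (0.125000/3) × 32.868299 = 1.369512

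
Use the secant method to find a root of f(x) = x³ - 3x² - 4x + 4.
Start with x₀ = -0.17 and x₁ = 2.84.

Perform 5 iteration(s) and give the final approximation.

f(x) = x³ - 3x² - 4x + 4
x₀ = -0.17, x₁ = 2.84

Secant formula: x_{n+1} = x_n - f(x_n)(x_n - x_{n-1})/(f(x_n) - f(x_{n-1}))

Iteration 1:
  f(-0.170000) = 4.588387
  f(2.840000) = -8.650496
  x_2 = 2.840000 - (-8.650496)×(2.840000 - (-0.170000))/(-8.650496 - 4.588387)
       = 0.873218
Iteration 2:
  f(2.840000) = -8.650496
  f(0.873218) = -1.114566
  x_3 = 0.873218 - (-1.114566)×(0.873218 - 2.840000)/(-1.114566 - (-8.650496))
       = 0.582331
Iteration 3:
  f(0.873218) = -1.114566
  f(0.582331) = 0.850823
  x_4 = 0.582331 - 0.850823×(0.582331 - 0.873218)/(0.850823 - (-1.114566))
       = 0.708257
Iteration 4:
  f(0.582331) = 0.850823
  f(0.708257) = 0.017370
  x_5 = 0.708257 - 0.017370×(0.708257 - 0.582331)/(0.017370 - 0.850823)
       = 0.710881
Iteration 5:
  f(0.708257) = 0.017370
  f(0.710881) = -0.000337
  x_6 = 0.710881 - (-0.000337)×(0.710881 - 0.708257)/(-0.000337 - 0.017370)
       = 0.710831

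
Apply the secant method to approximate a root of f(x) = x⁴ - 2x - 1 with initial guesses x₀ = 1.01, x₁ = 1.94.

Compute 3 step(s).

f(x) = x⁴ - 2x - 1
x₀ = 1.01, x₁ = 1.94

Secant formula: x_{n+1} = x_n - f(x_n)(x_n - x_{n-1})/(f(x_n) - f(x_{n-1}))

Iteration 1:
  f(1.010000) = -1.979396
  f(1.940000) = 9.284685
  x_2 = 1.940000 - 9.284685×(1.940000 - 1.010000)/(9.284685 - (-1.979396))
       = 1.173426
Iteration 2:
  f(1.940000) = 9.284685
  f(1.173426) = -1.450922
  x_3 = 1.173426 - (-1.450922)×(1.173426 - 1.940000)/(-1.450922 - 9.284685)
       = 1.277028
Iteration 3:
  f(1.173426) = -1.450922
  f(1.277028) = -0.894543
  x_4 = 1.277028 - (-0.894543)×(1.277028 - 1.173426)/(-0.894543 - (-1.450922))
       = 1.443601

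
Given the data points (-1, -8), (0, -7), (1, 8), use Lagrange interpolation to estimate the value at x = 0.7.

Lagrange interpolation formula:
P(x) = Σ yᵢ × Lᵢ(x)
where Lᵢ(x) = Π_{j≠i} (x - xⱼ)/(xᵢ - xⱼ)

L_0(0.7) = (0.7 - 0)/(-1 - 0) × (0.7 - 1)/(-1 - 1) = -0.105000
L_1(0.7) = (0.7 - (-1))/(0 - (-1)) × (0.7 - 1)/(0 - 1) = 0.510000
L_2(0.7) = (0.7 - (-1))/(1 - (-1)) × (0.7 - 0)/(1 - 0) = 0.595000

P(0.7) = (-8)×L_0(0.7) + (-7)×L_1(0.7) + 8×L_2(0.7)
P(0.7) = 2.030000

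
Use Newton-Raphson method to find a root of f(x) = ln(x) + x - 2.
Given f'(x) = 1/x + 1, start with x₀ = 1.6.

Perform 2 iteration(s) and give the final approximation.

f(x) = ln(x) + x - 2
f'(x) = 1/x + 1
x₀ = 1.6

Newton-Raphson formula: x_{n+1} = x_n - f(x_n)/f'(x_n)

Iteration 1:
  f(1.600000) = 0.070004
  f'(1.600000) = 1.625000
  x_1 = 1.600000 - 0.070004/1.625000 = 1.556921
Iteration 2:
  f(1.556921) = -0.000369
  f'(1.556921) = 1.642293
  x_2 = 1.556921 - (-0.000369)/1.642293 = 1.557146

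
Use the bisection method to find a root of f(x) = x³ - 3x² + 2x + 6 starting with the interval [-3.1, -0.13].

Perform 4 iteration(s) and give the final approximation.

f(x) = x³ - 3x² + 2x + 6
Initial interval: [-3.1, -0.13]

Iteration 1:
  c_1 = (-3.100000 + (-0.130000))/2 = -1.615000
  f(c_1) = f(-1.615000) = -9.266958
  f(a) × f(c) ≥ 0, new interval: [-1.615000, -0.130000]
Iteration 2:
  c_2 = (-1.615000 + (-0.130000))/2 = -0.872500
  f(c_2) = f(-0.872500) = 1.307035
  f(a) × f(c) < 0, new interval: [-1.615000, -0.872500]
Iteration 3:
  c_3 = (-1.615000 + (-0.872500))/2 = -1.243750
  f(c_3) = f(-1.243750) = -3.052217
  f(a) × f(c) ≥ 0, new interval: [-1.243750, -0.872500]
Iteration 4:
  c_4 = (-1.243750 + (-0.872500))/2 = -1.058125
  f(c_4) = f(-1.058125) = -0.659842
  f(a) × f(c) ≥ 0, new interval: [-1.058125, -0.872500]

After 4 iteration(s), the approximation is c_4 = -1.058125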